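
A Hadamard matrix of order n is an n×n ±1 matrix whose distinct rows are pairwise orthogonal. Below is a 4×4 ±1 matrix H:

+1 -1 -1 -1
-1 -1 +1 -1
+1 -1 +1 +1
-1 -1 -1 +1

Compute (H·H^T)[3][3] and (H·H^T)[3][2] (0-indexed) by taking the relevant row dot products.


Row 2 of H: [1, -1, 1, 1].
Row 3 of H: [-1, -1, -1, 1].
(H·H^T)[3][3] = Σ_j H[3][j]·H[3][j] = (-1)² + (-1)² + (-1)² + (1)² = 1 + 1 + 1 + 1 = 4.
(H·H^T)[3][2] = Σ_j H[3][j]·H[2][j] = (-1)·(1) + (-1)·(-1) + (-1)·(1) + (1)·(1) = -1 + 1 + -1 + 1 = 0.
So rows 3 and 2 are orthogonal; the diagonal entry equals n = 4.

(3,3) entry = 4; (3,2) entry = 0.


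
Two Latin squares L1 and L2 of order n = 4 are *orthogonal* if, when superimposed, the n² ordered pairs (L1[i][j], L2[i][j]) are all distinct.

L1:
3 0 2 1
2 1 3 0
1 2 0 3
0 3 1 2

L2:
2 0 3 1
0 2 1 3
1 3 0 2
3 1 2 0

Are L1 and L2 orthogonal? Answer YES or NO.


Form the n² = 16 superimposed pairs (L1[i][j], L2[i][j]), row by row (rows and columns indexed from 0):
row 0: (3,2) (0,0) (2,3) (1,1)
row 1: (2,0) (1,2) (3,1) (0,3)
row 2: (1,1) (2,3) (0,0) (3,2)
row 3: (0,3) (3,1) (1,2) (2,0)
Orthogonality requires all 16 pairs distinct.
But the pair (1,1) repeats: cell (0,3) has L1 = 1, L2 = 1, and cell (2,0) has L1 = 1, L2 = 1.
A repeated pair means some other pair never occurs (only 8 distinct pairs out of 16), so the squares are not orthogonal.
Conclusion: NO.

NO


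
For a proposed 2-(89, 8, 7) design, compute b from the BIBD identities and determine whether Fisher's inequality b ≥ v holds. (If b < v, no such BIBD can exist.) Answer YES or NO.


b = λv(v − 1)/(k(k − 1)) = 7·89·88/(8·7) = 54824/56 = 979.
Compare with v = 89: b ≥ v, so Fisher's inequality holds.

YES


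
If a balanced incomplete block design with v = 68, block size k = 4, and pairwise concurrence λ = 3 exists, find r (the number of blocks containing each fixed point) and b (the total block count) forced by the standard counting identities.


Any 2-(v, k, λ) BIBD satisfies two necessary conditions:
  (i)  Each point sits in r blocks, and counting incidences through any fixed point gives r(k − 1) = λ(v − 1), so r = λ(v − 1)/(k − 1).
  (ii) Total incidences bk = vr, so b = vr/k.
Step 1: r = λ(v − 1)/(k − 1) = 3·(68 − 1)/(4 − 1) = 3·67/3 = 201/3 = 67.
Step 2: b = vr/k = 68·67/4 = 4556/4 = 1139.
Check integrality: r = 67 ∈ Z ✓, b = 1139 ∈ Z ✓.
(These identities are necessary conditions: they determine r and b for any design with these parameters, but do not by themselves prove that one exists.)

r = 67, b = 1139.


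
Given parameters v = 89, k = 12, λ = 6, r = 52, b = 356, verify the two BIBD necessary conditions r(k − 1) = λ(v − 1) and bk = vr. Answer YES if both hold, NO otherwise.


Condition (i): r(k − 1) = 52·11 = 572; λ(v − 1) = 6·88 = 528. Match? NO.
Condition (ii): bk = 356·12 = 4272; vr = 89·52 = 4628. Match? NO.
Both conditions hold? NO.

NO


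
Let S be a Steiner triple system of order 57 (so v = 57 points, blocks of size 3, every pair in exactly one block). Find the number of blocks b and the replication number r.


An STS(v) is a 2-(v, 3, 1) BIBD: block size k = 3, λ = 1.
Replication: r(k − 1) = λ(v − 1) ⇒ r·2 = 57 − 1 = 56 ⇒ r = 28.
Block count: bk = vr ⇒ b·3 = 57·28 = 1596 ⇒ b = 532.

r = 28, b = 532.


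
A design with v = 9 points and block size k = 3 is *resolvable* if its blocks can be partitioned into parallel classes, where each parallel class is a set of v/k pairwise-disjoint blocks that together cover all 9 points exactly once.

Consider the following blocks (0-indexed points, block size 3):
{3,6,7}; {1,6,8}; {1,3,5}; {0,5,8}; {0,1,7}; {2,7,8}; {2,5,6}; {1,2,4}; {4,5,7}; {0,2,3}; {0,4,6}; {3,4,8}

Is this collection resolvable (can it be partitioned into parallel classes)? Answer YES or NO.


v = 9, block size k = 3, number of blocks = 12.
For resolvability, blocks must partition into parallel classes of size v/k = 3.
Total blocks must therefore be a multiple of 3: 12 = 3·4 + 0 ⇒ divisible ✓.
Greedy packing gives 4 candidate class(es). Each should be a full parallel class (size 3, covers all 9 points).
  Class 1 (3 blocks): {3,6,7}; {0,5,8}; {1,2,4}. Points covered: [0, 1, 2, 3, 4, 5, 6, 7, 8].
  Class 2 (3 blocks): {1,6,8}; {4,5,7}; {0,2,3}. Points covered: [0, 1, 2, 3, 4, 5, 6, 7, 8].
  Class 3 (3 blocks): {1,3,5}; {2,7,8}; {0,4,6}. Points covered: [0, 1, 2, 3, 4, 5, 6, 7, 8].
  Class 4 (3 blocks): {0,1,7}; {2,5,6}; {3,4,8}. Points covered: [0, 1, 2, 3, 4, 5, 6, 7, 8].
All classes full (size 3)? YES. All classes cover every point? YES.
Resolvable? YES.

YES


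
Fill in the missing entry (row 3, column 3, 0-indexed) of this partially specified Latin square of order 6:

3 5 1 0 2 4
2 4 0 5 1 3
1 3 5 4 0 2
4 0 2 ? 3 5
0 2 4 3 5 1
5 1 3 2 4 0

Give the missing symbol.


Row 3 contains symbols [0, 2, 3, 4, 5] — missing [1].
Column 3 contains symbols [0, 2, 3, 4, 5] — missing [1].
The missing symbol must appear in both missing sets; intersection = [1].
Therefore the hidden value is 1.

Missing value = 1.


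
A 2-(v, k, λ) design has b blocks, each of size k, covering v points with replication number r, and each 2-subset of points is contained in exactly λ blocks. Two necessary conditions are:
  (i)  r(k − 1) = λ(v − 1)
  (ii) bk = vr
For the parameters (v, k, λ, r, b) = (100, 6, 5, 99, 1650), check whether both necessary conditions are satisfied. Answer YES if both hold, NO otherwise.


Condition (i): r(k − 1) = 99·5 = 495; λ(v − 1) = 5·99 = 495. Match? YES.
Condition (ii): bk = 1650·6 = 9900; vr = 100·99 = 9900. Match? YES.
Both conditions hold? YES.

YES


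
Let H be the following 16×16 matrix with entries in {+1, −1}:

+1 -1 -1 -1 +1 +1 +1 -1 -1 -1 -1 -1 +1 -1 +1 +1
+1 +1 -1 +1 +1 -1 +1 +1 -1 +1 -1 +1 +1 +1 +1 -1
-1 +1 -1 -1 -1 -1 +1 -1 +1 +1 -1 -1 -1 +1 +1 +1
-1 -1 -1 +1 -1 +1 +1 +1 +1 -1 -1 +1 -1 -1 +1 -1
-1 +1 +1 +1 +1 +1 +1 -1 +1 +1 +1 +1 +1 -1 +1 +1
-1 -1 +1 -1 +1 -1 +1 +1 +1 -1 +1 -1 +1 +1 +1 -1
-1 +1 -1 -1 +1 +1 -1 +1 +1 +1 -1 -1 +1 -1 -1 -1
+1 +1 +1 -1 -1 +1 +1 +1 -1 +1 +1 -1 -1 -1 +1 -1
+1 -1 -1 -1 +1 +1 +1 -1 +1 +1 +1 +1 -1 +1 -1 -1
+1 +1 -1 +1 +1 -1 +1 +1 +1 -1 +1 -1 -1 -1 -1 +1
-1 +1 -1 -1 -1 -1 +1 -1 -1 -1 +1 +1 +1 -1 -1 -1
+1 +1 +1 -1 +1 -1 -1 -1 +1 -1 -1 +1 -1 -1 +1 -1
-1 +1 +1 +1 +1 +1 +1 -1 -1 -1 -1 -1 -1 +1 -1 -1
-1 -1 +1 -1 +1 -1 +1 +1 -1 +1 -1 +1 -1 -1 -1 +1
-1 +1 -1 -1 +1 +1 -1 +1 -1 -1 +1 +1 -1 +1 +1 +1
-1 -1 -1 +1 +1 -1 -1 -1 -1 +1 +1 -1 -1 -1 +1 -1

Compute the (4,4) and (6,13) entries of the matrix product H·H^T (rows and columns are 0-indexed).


Row 4 of H: [-1, 1, 1, 1, 1, 1, 1, -1, 1, 1, 1, 1, 1, -1, 1, 1].
Row 6 of H: [-1, 1, -1, -1, 1, 1, -1, 1, 1, 1, -1, -1, 1, -1, -1, -1].
Row 13 of H: [-1, -1, 1, -1, 1, -1, 1, 1, -1, 1, -1, 1, -1, -1, -1, 1].
(H·H^T)[4][4] = Σ_j H[4][j]·H[4][j] = (-1)² + (1)² + (1)² + (1)² + (1)² + (1)² + (1)² + (-1)² + (1)² + (1)² + (1)² + (1)² + (1)² + (-1)² + (1)² + (1)² = 1 + 1 + 1 + 1 + 1 + 1 + 1 + 1 + 1 + 1 + 1 + 1 + 1 + 1 + 1 + 1 = 16.
(H·H^T)[6][13] = Σ_j H[6][j]·H[13][j] = (-1)·(-1) + (1)·(-1) + (-1)·(1) + (-1)·(-1) + (1)·(1) + (1)·(-1) + (-1)·(1) + (1)·(1) + (1)·(-1) + (1)·(1) + (-1)·(-1) + (-1)·(1) + (1)·(-1) + (-1)·(-1) + (-1)·(-1) + (-1)·(1) = 1 + -1 + -1 + 1 + 1 + -1 + -1 + 1 + -1 + 1 + 1 + -1 + -1 + 1 + 1 + -1 = 0.
So rows 6 and 13 are orthogonal; the diagonal entry equals n = 16.

(4,4) entry = 16; (6,13) entry = 0.


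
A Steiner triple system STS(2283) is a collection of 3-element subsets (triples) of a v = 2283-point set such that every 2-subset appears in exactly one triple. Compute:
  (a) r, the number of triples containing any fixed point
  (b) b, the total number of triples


An STS(v) is a 2-(v, 3, 1) BIBD: block size k = 3, λ = 1.
Replication: r(k − 1) = λ(v − 1) ⇒ r·2 = 2283 − 1 = 2282 ⇒ r = 1141.
Block count: b = v(v − 1)/6 = 2283·2282/6 = 5209806/6 = 868301.
(Check via bk = vr: 868301·3 = 2604903 = 2283·1141 = 2604903 ✓.)

r = 1141, b = 868301.


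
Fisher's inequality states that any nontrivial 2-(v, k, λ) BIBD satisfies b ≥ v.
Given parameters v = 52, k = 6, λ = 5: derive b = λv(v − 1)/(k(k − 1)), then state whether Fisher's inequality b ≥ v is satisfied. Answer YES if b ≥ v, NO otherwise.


b = λv(v − 1)/(k(k − 1)) = 5·52·51/(6·5) = 13260/30 = 442.
Compare with v = 52: b ≥ v, so Fisher's inequality holds.

YES


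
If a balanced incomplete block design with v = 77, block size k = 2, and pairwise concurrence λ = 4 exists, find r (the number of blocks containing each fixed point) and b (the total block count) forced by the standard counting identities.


Any 2-(v, k, λ) BIBD satisfies two necessary conditions:
  (i)  Each point sits in r blocks, and counting incidences through any fixed point gives r(k − 1) = λ(v − 1), so r = λ(v − 1)/(k − 1).
  (ii) Total incidences bk = vr, so b = vr/k.
Step 1: r = λ(v − 1)/(k − 1) = 4·(77 − 1)/(2 − 1) = 4·76/1 = 304/1 = 304.
Step 2: b = vr/k = 77·304/2 = 23408/2 = 11704.
Check integrality: r = 304 ∈ Z ✓, b = 11704 ∈ Z ✓.
(These identities are necessary conditions: they determine r and b for any design with these parameters, but do not by themselves prove that one exists.)

r = 304, b = 11704.


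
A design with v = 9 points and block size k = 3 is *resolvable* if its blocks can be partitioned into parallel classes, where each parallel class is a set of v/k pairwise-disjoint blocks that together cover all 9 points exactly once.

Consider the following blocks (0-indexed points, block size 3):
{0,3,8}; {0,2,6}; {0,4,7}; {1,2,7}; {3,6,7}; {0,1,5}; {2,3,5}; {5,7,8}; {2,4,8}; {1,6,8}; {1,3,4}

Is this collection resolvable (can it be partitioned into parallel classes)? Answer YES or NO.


v = 9, block size k = 3, number of blocks = 11.
For resolvability, blocks must partition into parallel classes of size v/k = 3.
Total blocks must therefore be a multiple of 3: 11 = 3·3 + 2 ⇒ not divisible ✗.
Resolvable? NO.

NO


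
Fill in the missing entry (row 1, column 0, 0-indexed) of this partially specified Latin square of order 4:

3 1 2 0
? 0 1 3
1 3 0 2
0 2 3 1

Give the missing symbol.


Row 1 contains symbols [0, 1, 3] — missing [2].
Column 0 contains symbols [0, 1, 3] — missing [2].
The missing symbol must appear in both missing sets; intersection = [2].
Therefore the hidden value is 2.

Missing value = 2.


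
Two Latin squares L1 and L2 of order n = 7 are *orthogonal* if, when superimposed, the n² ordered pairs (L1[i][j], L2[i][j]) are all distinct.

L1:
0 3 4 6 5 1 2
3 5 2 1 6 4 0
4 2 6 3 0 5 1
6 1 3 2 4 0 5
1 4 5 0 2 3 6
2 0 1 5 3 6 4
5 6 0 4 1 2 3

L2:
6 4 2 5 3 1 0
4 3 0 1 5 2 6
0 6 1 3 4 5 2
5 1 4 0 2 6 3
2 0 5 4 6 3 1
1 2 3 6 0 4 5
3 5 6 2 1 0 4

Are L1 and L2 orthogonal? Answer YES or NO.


Form the n² = 49 superimposed pairs (L1[i][j], L2[i][j]), row by row (rows and columns indexed from 0):
row 0: (0,6) (3,4) (4,2) (6,5) (5,3) (1,1) (2,0)
row 1: (3,4) (5,3) (2,0) (1,1) (6,5) (4,2) (0,6)
row 2: (4,0) (2,6) (6,1) (3,3) (0,4) (5,5) (1,2)
row 3: (6,5) (1,1) (3,4) (2,0) (4,2) (0,6) (5,3)
row 4: (1,2) (4,0) (5,5) (0,4) (2,6) (3,3) (6,1)
row 5: (2,1) (0,2) (1,3) (5,6) (3,0) (6,4) (4,5)
row 6: (5,3) (6,5) (0,6) (4,2) (1,1) (2,0) (3,4)
Orthogonality requires all 49 pairs distinct.
But the pair (3,4) repeats: cell (0,1) has L1 = 3, L2 = 4, and cell (1,0) has L1 = 3, L2 = 4.
A repeated pair means some other pair never occurs (only 21 distinct pairs out of 49), so the squares are not orthogonal.
Conclusion: NO.

NO


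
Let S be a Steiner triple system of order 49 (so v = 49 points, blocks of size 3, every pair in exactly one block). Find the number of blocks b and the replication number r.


An STS(v) is a 2-(v, 3, 1) BIBD: block size k = 3, λ = 1.
Replication: r(k − 1) = λ(v − 1) ⇒ r·2 = 49 − 1 = 48 ⇒ r = 24.
Block count: b = v(v − 1)/6 = 49·48/6 = 2352/6 = 392.

r = 24, b = 392.


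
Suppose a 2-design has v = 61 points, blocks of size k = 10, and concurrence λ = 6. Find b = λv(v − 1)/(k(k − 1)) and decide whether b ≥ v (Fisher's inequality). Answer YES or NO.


r = λ(v − 1)/(k − 1) = 6·60/9 = 40.
b = vr/k = 61·40/10 = 244.
Fisher's inequality: b ≥ v ⇔ 244 ≥ 61? YES.

YES


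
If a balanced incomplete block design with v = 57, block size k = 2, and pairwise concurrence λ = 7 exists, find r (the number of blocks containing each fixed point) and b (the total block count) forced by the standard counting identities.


Any 2-(v, k, λ) BIBD satisfies two necessary conditions:
  (i)  Each point sits in r blocks, and counting incidences through any fixed point gives r(k − 1) = λ(v − 1), so r = λ(v − 1)/(k − 1).
  (ii) Total incidences bk = vr, so b = vr/k.
Step 1: r = λ(v − 1)/(k − 1) = 7·(57 − 1)/(2 − 1) = 7·56/1 = 392/1 = 392.
Step 2: b = vr/k = 57·392/2 = 22344/2 = 11172.
Check integrality: r = 392 ∈ Z ✓, b = 11172 ∈ Z ✓.
(These identities are necessary conditions: they determine r and b for any design with these parameters, but do not by themselves prove that one exists.)

r = 392, b = 11172.


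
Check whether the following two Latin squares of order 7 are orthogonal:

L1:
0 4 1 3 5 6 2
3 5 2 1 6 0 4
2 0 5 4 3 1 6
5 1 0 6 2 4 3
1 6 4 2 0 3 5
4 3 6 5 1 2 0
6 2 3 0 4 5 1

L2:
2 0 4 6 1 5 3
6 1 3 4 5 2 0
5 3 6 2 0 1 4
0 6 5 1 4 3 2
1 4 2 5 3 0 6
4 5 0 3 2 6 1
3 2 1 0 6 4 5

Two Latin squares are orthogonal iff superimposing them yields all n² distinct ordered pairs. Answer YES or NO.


Form the n² = 49 superimposed pairs (L1[i][j], L2[i][j]), row by row (rows and columns indexed from 0):
row 0: (0,2) (4,0) (1,4) (3,6) (5,1) (6,5) (2,3)
row 1: (3,6) (5,1) (2,3) (1,4) (6,5) (0,2) (4,0)
row 2: (2,5) (0,3) (5,6) (4,2) (3,0) (1,1) (6,4)
row 3: (5,0) (1,6) (0,5) (6,1) (2,4) (4,3) (3,2)
row 4: (1,1) (6,4) (4,2) (2,5) (0,3) (3,0) (5,6)
row 5: (4,4) (3,5) (6,0) (5,3) (1,2) (2,6) (0,1)
row 6: (6,3) (2,2) (3,1) (0,0) (4,6) (5,4) (1,5)
Orthogonality requires all 49 pairs distinct.
But the pair (3,6) repeats: cell (0,3) has L1 = 3, L2 = 6, and cell (1,0) has L1 = 3, L2 = 6.
A repeated pair means some other pair never occurs (only 35 distinct pairs out of 49), so the squares are not orthogonal.
Conclusion: NO.

NO


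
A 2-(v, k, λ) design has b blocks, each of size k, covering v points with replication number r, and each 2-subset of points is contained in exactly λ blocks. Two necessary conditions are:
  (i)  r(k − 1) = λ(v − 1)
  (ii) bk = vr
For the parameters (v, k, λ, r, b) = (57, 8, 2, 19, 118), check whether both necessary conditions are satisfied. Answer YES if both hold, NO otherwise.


Condition (i): r(k − 1) = 19·7 = 133; λ(v − 1) = 2·56 = 112. Match? NO.
Condition (ii): bk = 118·8 = 944; vr = 57·19 = 1083. Match? NO.
Both conditions hold? NO.

NO


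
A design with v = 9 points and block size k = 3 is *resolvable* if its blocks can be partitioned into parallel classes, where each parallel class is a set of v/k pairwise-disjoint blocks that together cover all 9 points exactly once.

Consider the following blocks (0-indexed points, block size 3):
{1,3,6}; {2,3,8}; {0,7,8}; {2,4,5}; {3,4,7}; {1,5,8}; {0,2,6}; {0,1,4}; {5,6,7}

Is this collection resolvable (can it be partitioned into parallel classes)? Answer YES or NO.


v = 9, block size k = 3, number of blocks = 9.
For resolvability, blocks must partition into parallel classes of size v/k = 3.
Total blocks must therefore be a multiple of 3: 9 = 3·3 + 0 ⇒ divisible ✓.
Greedy packing gives 3 candidate class(es). Each should be a full parallel class (size 3, covers all 9 points).
  Class 1 (3 blocks): {1,3,6}; {0,7,8}; {2,4,5}. Points covered: [0, 1, 2, 3, 4, 5, 6, 7, 8].
  Class 2 (3 blocks): {2,3,8}; {0,1,4}; {5,6,7}. Points covered: [0, 1, 2, 3, 4, 5, 6, 7, 8].
  Class 3 (3 blocks): {3,4,7}; {1,5,8}; {0,2,6}. Points covered: [0, 1, 2, 3, 4, 5, 6, 7, 8].
All classes full (size 3)? YES. All classes cover every point? YES.
Resolvable? YES.

YES


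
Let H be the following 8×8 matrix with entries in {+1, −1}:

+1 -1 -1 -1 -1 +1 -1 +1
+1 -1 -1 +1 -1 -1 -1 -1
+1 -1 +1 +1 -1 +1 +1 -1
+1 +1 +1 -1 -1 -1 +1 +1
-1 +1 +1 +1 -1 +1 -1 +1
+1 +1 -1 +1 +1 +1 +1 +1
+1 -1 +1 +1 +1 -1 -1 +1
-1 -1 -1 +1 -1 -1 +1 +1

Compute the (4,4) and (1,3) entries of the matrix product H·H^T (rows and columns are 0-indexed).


Row 1 of H: [1, -1, -1, 1, -1, -1, -1, -1].
Row 3 of H: [1, 1, 1, -1, -1, -1, 1, 1].
Row 4 of H: [-1, 1, 1, 1, -1, 1, -1, 1].
(H·H^T)[4][4] = Σ_j H[4][j]·H[4][j] = (-1)² + (1)² + (1)² + (1)² + (-1)² + (1)² + (-1)² + (1)² = 1 + 1 + 1 + 1 + 1 + 1 + 1 + 1 = 8.
(H·H^T)[1][3] = Σ_j H[1][j]·H[3][j] = (1)·(1) + (-1)·(1) + (-1)·(1) + (1)·(-1) + (-1)·(-1) + (-1)·(-1) + (-1)·(1) + (-1)·(1) = 1 + -1 + -1 + -1 + 1 + 1 + -1 + -1 = -2.
Rows 1 and 3 are not orthogonal (dot product = -2 ≠ 0), so H is not a Hadamard matrix.

(4,4) entry = 8; (1,3) entry = -2.


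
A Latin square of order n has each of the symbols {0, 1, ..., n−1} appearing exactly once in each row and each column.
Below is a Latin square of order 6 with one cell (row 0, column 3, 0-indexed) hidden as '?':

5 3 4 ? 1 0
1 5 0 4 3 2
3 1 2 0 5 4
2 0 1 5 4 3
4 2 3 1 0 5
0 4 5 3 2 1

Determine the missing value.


Row 0 contains symbols [0, 1, 3, 4, 5] — missing [2].
Column 3 contains symbols [0, 1, 3, 4, 5] — missing [2].
The missing symbol must appear in both missing sets; intersection = [2].
Therefore the hidden value is 2.

Missing value = 2.


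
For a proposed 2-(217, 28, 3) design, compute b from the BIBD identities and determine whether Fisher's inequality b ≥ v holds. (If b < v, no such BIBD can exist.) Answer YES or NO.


r = λ(v − 1)/(k − 1) = 3·216/27 = 24.
b = vr/k = 217·24/28 = 186.
Fisher's inequality: b ≥ v ⇔ 186 ≥ 217? NO.

NO


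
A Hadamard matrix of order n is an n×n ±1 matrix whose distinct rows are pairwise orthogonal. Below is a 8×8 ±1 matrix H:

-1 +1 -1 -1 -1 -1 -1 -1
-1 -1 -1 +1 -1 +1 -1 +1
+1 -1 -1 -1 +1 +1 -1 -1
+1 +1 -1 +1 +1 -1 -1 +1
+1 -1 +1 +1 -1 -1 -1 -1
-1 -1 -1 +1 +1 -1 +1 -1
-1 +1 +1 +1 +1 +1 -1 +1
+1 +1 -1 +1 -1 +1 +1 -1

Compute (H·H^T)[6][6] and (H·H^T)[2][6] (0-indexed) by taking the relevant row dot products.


Row 2 of H: [1, -1, -1, -1, 1, 1, -1, -1].
Row 6 of H: [-1, 1, 1, 1, 1, 1, -1, 1].
(H·H^T)[6][6] = Σ_j H[6][j]·H[6][j] = (-1)² + (1)² + (1)² + (1)² + (1)² + (1)² + (-1)² + (1)² = 1 + 1 + 1 + 1 + 1 + 1 + 1 + 1 = 8.
(H·H^T)[2][6] = Σ_j H[2][j]·H[6][j] = (1)·(-1) + (-1)·(1) + (-1)·(1) + (-1)·(1) + (1)·(1) + (1)·(1) + (-1)·(-1) + (-1)·(1) = -1 + -1 + -1 + -1 + 1 + 1 + 1 + -1 = -2.
Rows 2 and 6 are not orthogonal (dot product = -2 ≠ 0), so H is not a Hadamard matrix.

(6,6) entry = 8; (2,6) entry = -2.


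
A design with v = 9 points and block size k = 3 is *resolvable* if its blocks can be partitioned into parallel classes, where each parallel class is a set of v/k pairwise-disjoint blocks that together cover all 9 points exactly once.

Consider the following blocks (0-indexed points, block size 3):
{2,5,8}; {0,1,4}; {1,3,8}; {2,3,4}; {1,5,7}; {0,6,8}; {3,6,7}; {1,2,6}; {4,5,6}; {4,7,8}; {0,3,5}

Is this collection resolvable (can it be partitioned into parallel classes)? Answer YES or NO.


v = 9, block size k = 3, number of blocks = 11.
For resolvability, blocks must partition into parallel classes of size v/k = 3.
Total blocks must therefore be a multiple of 3: 11 = 3·3 + 2 ⇒ not divisible ✗.
Resolvable? NO.

NO


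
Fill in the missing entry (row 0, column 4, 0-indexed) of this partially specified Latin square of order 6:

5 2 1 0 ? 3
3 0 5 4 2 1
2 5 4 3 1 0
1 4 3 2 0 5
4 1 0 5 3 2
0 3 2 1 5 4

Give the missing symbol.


Row 0 contains symbols [0, 1, 2, 3, 5] — missing [4].
Column 4 contains symbols [0, 1, 2, 3, 5] — missing [4].
The missing symbol must appear in both missing sets; intersection = [4].
Therefore the hidden value is 4.

Missing value = 4.


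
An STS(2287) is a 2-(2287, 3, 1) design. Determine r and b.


An STS(v) is a 2-(v, 3, 1) BIBD: block size k = 3, λ = 1.
Replication: r(k − 1) = λ(v − 1) ⇒ r·2 = 2287 − 1 = 2286 ⇒ r = 1143.
Block count: b = v(v − 1)/6 = 2287·2286/6 = 5228082/6 = 871347.

r = 1143, b = 871347.


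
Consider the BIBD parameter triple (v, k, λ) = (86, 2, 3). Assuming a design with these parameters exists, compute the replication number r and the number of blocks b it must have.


Any 2-(v, k, λ) BIBD satisfies two necessary conditions:
  (i)  Each point sits in r blocks, and counting incidences through any fixed point gives r(k − 1) = λ(v − 1), so r = λ(v − 1)/(k − 1).
  (ii) Total incidences bk = vr, so b = vr/k.
Step 1: r = λ(v − 1)/(k − 1) = 3·(86 − 1)/(2 − 1) = 3·85/1 = 255/1 = 255.
Step 2: b = vr/k = 86·255/2 = 21930/2 = 10965.
Check integrality: r = 255 ∈ Z ✓, b = 10965 ∈ Z ✓.
(These identities are necessary conditions: they determine r and b for any design with these parameters, but do not by themselves prove that one exists.)

r = 255, b = 10965.


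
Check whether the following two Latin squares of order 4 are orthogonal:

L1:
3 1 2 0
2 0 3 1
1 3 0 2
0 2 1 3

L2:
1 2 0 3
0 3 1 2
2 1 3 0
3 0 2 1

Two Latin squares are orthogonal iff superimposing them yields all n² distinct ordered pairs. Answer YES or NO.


Form the n² = 16 superimposed pairs (L1[i][j], L2[i][j]), row by row (rows and columns indexed from 0):
row 0: (3,1) (1,2) (2,0) (0,3)
row 1: (2,0) (0,3) (3,1) (1,2)
row 2: (1,2) (3,1) (0,3) (2,0)
row 3: (0,3) (2,0) (1,2) (3,1)
Orthogonality requires all 16 pairs distinct.
But the pair (2,0) repeats: cell (0,2) has L1 = 2, L2 = 0, and cell (1,0) has L1 = 2, L2 = 0.
A repeated pair means some other pair never occurs (only 4 distinct pairs out of 16), so the squares are not orthogonal.
Conclusion: NO.

NO


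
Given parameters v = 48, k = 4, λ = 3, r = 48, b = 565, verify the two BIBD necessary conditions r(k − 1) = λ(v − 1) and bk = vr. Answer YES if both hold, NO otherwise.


Condition (i): r(k − 1) = 48·3 = 144; λ(v − 1) = 3·47 = 141. Match? NO.
Condition (ii): bk = 565·4 = 2260; vr = 48·48 = 2304. Match? NO.
Both conditions hold? NO.

NO


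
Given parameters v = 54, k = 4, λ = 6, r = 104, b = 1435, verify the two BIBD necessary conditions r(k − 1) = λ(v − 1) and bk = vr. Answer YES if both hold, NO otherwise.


Condition (i): r(k − 1) = 104·3 = 312; λ(v − 1) = 6·53 = 318. Match? NO.
Condition (ii): bk = 1435·4 = 5740; vr = 54·104 = 5616. Match? NO.
Both conditions hold? NO.

NO


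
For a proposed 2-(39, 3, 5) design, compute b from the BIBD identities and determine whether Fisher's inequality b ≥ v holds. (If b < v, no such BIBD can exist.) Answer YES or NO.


r = λ(v − 1)/(k − 1) = 5·38/2 = 95.
b = vr/k = 39·95/3 = 1235.
Fisher's inequality: b ≥ v ⇔ 1235 ≥ 39? YES.

YES


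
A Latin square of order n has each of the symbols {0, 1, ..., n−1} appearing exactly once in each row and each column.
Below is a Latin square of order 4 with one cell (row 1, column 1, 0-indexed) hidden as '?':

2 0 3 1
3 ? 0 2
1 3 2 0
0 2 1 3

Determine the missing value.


Row 1 contains symbols [0, 2, 3] — missing [1].
Column 1 contains symbols [0, 2, 3] — missing [1].
The missing symbol must appear in both missing sets; intersection = [1].
Therefore the hidden value is 1.

Missing value = 1.


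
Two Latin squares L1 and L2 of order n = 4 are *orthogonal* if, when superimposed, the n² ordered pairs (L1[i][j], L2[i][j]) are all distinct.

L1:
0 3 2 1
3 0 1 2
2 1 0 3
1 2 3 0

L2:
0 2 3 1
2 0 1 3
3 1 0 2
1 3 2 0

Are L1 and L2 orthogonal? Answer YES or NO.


Form the n² = 16 superimposed pairs (L1[i][j], L2[i][j]), row by row (rows and columns indexed from 0):
row 0: (0,0) (3,2) (2,3) (1,1)
row 1: (3,2) (0,0) (1,1) (2,3)
row 2: (2,3) (1,1) (0,0) (3,2)
row 3: (1,1) (2,3) (3,2) (0,0)
Orthogonality requires all 16 pairs distinct.
But the pair (3,2) repeats: cell (0,1) has L1 = 3, L2 = 2, and cell (1,0) has L1 = 3, L2 = 2.
A repeated pair means some other pair never occurs (only 4 distinct pairs out of 16), so the squares are not orthogonal.
Conclusion: NO.

NO


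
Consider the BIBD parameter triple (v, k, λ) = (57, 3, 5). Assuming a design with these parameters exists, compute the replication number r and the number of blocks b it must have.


Any 2-(v, k, λ) BIBD satisfies two necessary conditions:
  (i)  Each point sits in r blocks, and counting incidences through any fixed point gives r(k − 1) = λ(v − 1), so r = λ(v − 1)/(k − 1).
  (ii) Total incidences bk = vr, so b = vr/k.
Step 1: r = λ(v − 1)/(k − 1) = 5·(57 − 1)/(3 − 1) = 5·56/2 = 280/2 = 140.
Step 2: b = vr/k = 57·140/3 = 7980/3 = 2660.
Check integrality: r = 140 ∈ Z ✓, b = 2660 ∈ Z ✓.
(These identities are necessary conditions: they determine r and b for any design with these parameters, but do not by themselves prove that one exists.)

r = 140, b = 2660.


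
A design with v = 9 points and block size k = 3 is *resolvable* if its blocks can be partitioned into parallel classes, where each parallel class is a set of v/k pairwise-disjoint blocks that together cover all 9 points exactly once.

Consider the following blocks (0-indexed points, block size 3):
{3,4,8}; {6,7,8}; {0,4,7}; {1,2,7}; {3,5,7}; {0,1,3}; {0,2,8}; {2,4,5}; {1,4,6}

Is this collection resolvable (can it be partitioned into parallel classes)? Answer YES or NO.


v = 9, block size k = 3, number of blocks = 9.
For resolvability, blocks must partition into parallel classes of size v/k = 3.
Total blocks must therefore be a multiple of 3: 9 = 3·3 + 0 ⇒ divisible ✓.
Consider block {3,4,8}. The only other block(s) in the collection disjoint from it are {1,2,7} — just 1 block(s). Any parallel class containing {3,4,8} would need 2 other blocks each disjoint from it, so no parallel class of size 3 can contain {3,4,8}.
Since every block must belong to some parallel class in a resolution, the collection cannot be partitioned into parallel classes.
Resolvable? NO.

NO


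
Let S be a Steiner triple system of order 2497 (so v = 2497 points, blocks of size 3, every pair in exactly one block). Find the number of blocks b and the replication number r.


An STS(v) is a 2-(v, 3, 1) BIBD: block size k = 3, λ = 1.
Replication: r(k − 1) = λ(v − 1) ⇒ r·2 = 2497 − 1 = 2496 ⇒ r = 1248.
Block count: bk = vr ⇒ b·3 = 2497·1248 = 3116256 ⇒ b = 1038752.

r = 1248, b = 1038752.


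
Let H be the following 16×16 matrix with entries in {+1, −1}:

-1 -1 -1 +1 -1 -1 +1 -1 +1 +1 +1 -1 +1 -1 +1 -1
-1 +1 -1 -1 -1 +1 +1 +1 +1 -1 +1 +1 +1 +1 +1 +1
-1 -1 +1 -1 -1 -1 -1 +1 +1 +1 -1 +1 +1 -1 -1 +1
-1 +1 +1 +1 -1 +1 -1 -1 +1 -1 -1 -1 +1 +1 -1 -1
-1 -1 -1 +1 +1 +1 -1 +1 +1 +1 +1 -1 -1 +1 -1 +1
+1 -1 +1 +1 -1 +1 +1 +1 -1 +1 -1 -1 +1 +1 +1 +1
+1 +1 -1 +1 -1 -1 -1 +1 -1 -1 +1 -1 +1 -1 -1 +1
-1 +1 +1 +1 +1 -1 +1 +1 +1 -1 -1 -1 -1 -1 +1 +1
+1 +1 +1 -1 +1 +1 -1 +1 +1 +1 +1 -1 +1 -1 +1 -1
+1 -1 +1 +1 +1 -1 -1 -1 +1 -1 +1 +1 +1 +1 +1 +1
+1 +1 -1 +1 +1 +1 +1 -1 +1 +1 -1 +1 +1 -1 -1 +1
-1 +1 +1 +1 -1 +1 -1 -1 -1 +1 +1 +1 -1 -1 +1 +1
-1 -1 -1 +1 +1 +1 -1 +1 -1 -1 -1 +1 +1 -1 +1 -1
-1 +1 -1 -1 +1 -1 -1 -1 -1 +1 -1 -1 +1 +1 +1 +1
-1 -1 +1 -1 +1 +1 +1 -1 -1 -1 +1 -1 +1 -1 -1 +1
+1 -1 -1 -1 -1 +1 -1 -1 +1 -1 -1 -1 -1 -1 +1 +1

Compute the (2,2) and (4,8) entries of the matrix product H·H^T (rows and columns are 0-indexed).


Row 2 of H: [-1, -1, 1, -1, -1, -1, -1, 1, 1, 1, -1, 1, 1, -1, -1, 1].
Row 4 of H: [-1, -1, -1, 1, 1, 1, -1, 1, 1, 1, 1, -1, -1, 1, -1, 1].
Row 8 of H: [1, 1, 1, -1, 1, 1, -1, 1, 1, 1, 1, -1, 1, -1, 1, -1].
(H·H^T)[2][2] = Σ_j H[2][j]·H[2][j] = (-1)² + (-1)² + (1)² + (-1)² + (-1)² + (-1)² + (-1)² + (1)² + (1)² + (1)² + (-1)² + (1)² + (1)² + (-1)² + (-1)² + (1)² = 1 + 1 + 1 + 1 + 1 + 1 + 1 + 1 + 1 + 1 + 1 + 1 + 1 + 1 + 1 + 1 = 16.
(H·H^T)[4][8] = Σ_j H[4][j]·H[8][j] = (-1)·(1) + (-1)·(1) + (-1)·(1) + (1)·(-1) + (1)·(1) + (1)·(1) + (-1)·(-1) + (1)·(1) + (1)·(1) + (1)·(1) + (1)·(1) + (-1)·(-1) + (-1)·(1) + (1)·(-1) + (-1)·(1) + (1)·(-1) = -1 + -1 + -1 + -1 + 1 + 1 + 1 + 1 + 1 + 1 + 1 + 1 + -1 + -1 + -1 + -1 = 0.
So rows 4 and 8 are orthogonal; the diagonal entry equals n = 16.

(2,2) entry = 16; (4,8) entry = 0.


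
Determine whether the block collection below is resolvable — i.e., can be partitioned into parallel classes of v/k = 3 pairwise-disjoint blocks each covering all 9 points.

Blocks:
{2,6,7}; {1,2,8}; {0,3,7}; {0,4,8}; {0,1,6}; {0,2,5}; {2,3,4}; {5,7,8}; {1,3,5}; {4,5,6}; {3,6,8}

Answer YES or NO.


v = 9, block size k = 3, number of blocks = 11.
For resolvability, blocks must partition into parallel classes of size v/k = 3.
Total blocks must therefore be a multiple of 3: 11 = 3·3 + 2 ⇒ not divisible ✗.
Resolvable? NO.

NO


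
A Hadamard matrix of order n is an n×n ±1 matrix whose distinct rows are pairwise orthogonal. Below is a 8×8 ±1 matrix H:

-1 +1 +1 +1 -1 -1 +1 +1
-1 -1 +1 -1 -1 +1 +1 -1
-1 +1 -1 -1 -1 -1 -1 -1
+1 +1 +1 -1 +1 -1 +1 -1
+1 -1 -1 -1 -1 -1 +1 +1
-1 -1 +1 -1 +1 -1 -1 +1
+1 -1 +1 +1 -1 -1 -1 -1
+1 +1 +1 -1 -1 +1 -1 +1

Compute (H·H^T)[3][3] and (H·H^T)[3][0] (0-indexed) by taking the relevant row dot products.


Row 0 of H: [-1, 1, 1, 1, -1, -1, 1, 1].
Row 3 of H: [1, 1, 1, -1, 1, -1, 1, -1].
(H·H^T)[3][3] = Σ_j H[3][j]·H[3][j] = (1)² + (1)² + (1)² + (-1)² + (1)² + (-1)² + (1)² + (-1)² = 1 + 1 + 1 + 1 + 1 + 1 + 1 + 1 = 8.
(H·H^T)[3][0] = Σ_j H[3][j]·H[0][j] = (1)·(-1) + (1)·(1) + (1)·(1) + (-1)·(1) + (1)·(-1) + (-1)·(-1) + (1)·(1) + (-1)·(1) = -1 + 1 + 1 + -1 + -1 + 1 + 1 + -1 = 0.
So rows 3 and 0 are orthogonal; the diagonal entry equals n = 8.

(3,3) entry = 8; (3,0) entry = 0.


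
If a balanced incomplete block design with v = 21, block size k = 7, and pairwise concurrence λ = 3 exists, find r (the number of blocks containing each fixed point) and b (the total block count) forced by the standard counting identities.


Any 2-(v, k, λ) BIBD satisfies two necessary conditions:
  (i)  Each point sits in r blocks, and counting incidences through any fixed point gives r(k − 1) = λ(v − 1), so r = λ(v − 1)/(k − 1).
  (ii) Total incidences bk = vr, so b = vr/k.
Step 1: r = λ(v − 1)/(k − 1) = 3·(21 − 1)/(7 − 1) = 3·20/6 = 60/6 = 10.
Step 2: b = vr/k = 21·10/7 = 210/7 = 30.
Check integrality: r = 10 ∈ Z ✓, b = 30 ∈ Z ✓.
(These identities are necessary conditions: they determine r and b for any design with these parameters, but do not by themselves prove that one exists.)

r = 10, b = 30.


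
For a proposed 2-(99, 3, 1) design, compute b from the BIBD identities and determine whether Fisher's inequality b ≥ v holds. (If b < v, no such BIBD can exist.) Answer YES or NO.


b = λv(v − 1)/(k(k − 1)) = 1·99·98/(3·2) = 9702/6 = 1617.
Compare with v = 99: b ≥ v, so Fisher's inequality holds.

YES


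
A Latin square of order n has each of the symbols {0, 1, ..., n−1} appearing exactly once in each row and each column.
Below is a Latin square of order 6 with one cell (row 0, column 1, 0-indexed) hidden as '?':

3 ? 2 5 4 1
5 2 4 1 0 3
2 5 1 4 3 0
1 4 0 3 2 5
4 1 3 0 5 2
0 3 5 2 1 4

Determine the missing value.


Row 0 contains symbols [1, 2, 3, 4, 5] — missing [0].
Column 1 contains symbols [1, 2, 3, 4, 5] — missing [0].
The missing symbol must appear in both missing sets; intersection = [0].
Therefore the hidden value is 0.

Missing value = 0.


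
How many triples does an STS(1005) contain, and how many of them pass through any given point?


An STS(v) is a 2-(v, 3, 1) BIBD: block size k = 3, λ = 1.
Replication: r(k − 1) = λ(v − 1) ⇒ r·2 = 1005 − 1 = 1004 ⇒ r = 502.
Block count: bk = vr ⇒ b·3 = 1005·502 = 504510 ⇒ b = 168170.

r = 502, b = 168170.


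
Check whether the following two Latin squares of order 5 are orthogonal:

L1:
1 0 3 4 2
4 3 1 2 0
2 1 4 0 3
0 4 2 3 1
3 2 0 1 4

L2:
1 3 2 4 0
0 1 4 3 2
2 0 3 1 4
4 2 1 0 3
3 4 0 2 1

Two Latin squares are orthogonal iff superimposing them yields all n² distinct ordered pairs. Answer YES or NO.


Form the n² = 25 superimposed pairs (L1[i][j], L2[i][j]), row by row (rows and columns indexed from 0):
row 0: (1,1) (0,3) (3,2) (4,4) (2,0)
row 1: (4,0) (3,1) (1,4) (2,3) (0,2)
row 2: (2,2) (1,0) (4,3) (0,1) (3,4)
row 3: (0,4) (4,2) (2,1) (3,0) (1,3)
row 4: (3,3) (2,4) (0,0) (1,2) (4,1)
Orthogonality requires all 25 pairs distinct.
Check by first coordinate: for each symbol s of L1, list the L2 entries in the n cells where L1 = s; they must all differ.
  L1 = 0: L2 entries (in reading order) 3, 2, 1, 4, 0 — all 5 distinct ✓
  L1 = 1: L2 entries (in reading order) 1, 4, 0, 3, 2 — all 5 distinct ✓
  L1 = 2: L2 entries (in reading order) 0, 3, 2, 1, 4 — all 5 distinct ✓
  L1 = 3: L2 entries (in reading order) 2, 1, 4, 0, 3 — all 5 distinct ✓
  L1 = 4: L2 entries (in reading order) 4, 0, 3, 2, 1 — all 5 distinct ✓
Every symbol of L1 meets every symbol of L2 exactly once, so all 25 pairs are distinct (25 of 25).
Conclusion: YES.

YES


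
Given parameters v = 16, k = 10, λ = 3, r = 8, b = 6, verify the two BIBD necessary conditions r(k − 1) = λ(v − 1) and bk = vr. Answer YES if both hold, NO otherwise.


Condition (i): r(k − 1) = 8·9 = 72; λ(v − 1) = 3·15 = 45. Match? NO.
Condition (ii): bk = 6·10 = 60; vr = 16·8 = 128. Match? NO.
Both conditions hold? NO.

NO


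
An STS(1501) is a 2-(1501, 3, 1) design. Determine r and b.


An STS(v) is a 2-(v, 3, 1) BIBD: block size k = 3, λ = 1.
Replication: r(k − 1) = λ(v − 1) ⇒ r·2 = 1501 − 1 = 1500 ⇒ r = 750.
Block count: b = v(v − 1)/6 = 1501·1500/6 = 2251500/6 = 375250.

r = 750, b = 375250.


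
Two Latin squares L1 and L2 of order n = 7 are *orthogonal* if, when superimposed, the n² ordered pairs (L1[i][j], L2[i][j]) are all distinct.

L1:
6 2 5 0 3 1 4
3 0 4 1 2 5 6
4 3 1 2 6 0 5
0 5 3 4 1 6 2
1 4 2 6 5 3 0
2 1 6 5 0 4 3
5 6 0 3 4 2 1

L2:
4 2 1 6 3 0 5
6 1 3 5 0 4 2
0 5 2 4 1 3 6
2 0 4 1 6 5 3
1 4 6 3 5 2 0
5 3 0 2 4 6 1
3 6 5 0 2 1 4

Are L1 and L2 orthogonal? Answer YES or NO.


Form the n² = 49 superimposed pairs (L1[i][j], L2[i][j]), row by row (rows and columns indexed from 0):
row 0: (6,4) (2,2) (5,1) (0,6) (3,3) (1,0) (4,5)
row 1: (3,6) (0,1) (4,3) (1,5) (2,0) (5,4) (6,2)
row 2: (4,0) (3,5) (1,2) (2,4) (6,1) (0,3) (5,6)
row 3: (0,2) (5,0) (3,4) (4,1) (1,6) (6,5) (2,3)
row 4: (1,1) (4,4) (2,6) (6,3) (5,5) (3,2) (0,0)
row 5: (2,5) (1,3) (6,0) (5,2) (0,4) (4,6) (3,1)
row 6: (5,3) (6,6) (0,5) (3,0) (4,2) (2,1) (1,4)
Orthogonality requires all 49 pairs distinct.
Check by first coordinate: for each symbol s of L1, list the L2 entries in the n cells where L1 = s; they must all differ.
  L1 = 0: L2 entries (in reading order) 6, 1, 3, 2, 0, 4, 5 — all 7 distinct ✓
  L1 = 1: L2 entries (in reading order) 0, 5, 2, 6, 1, 3, 4 — all 7 distinct ✓
  L1 = 2: L2 entries (in reading order) 2, 0, 4, 3, 6, 5, 1 — all 7 distinct ✓
  L1 = 3: L2 entries (in reading order) 3, 6, 5, 4, 2, 1, 0 — all 7 distinct ✓
  L1 = 4: L2 entries (in reading order) 5, 3, 0, 1, 4, 6, 2 — all 7 distinct ✓
  L1 = 5: L2 entries (in reading order) 1, 4, 6, 0, 5, 2, 3 — all 7 distinct ✓
  L1 = 6: L2 entries (in reading order) 4, 2, 1, 5, 3, 0, 6 — all 7 distinct ✓
Every symbol of L1 meets every symbol of L2 exactly once, so all 49 pairs are distinct (49 of 49).
Conclusion: YES.

YES


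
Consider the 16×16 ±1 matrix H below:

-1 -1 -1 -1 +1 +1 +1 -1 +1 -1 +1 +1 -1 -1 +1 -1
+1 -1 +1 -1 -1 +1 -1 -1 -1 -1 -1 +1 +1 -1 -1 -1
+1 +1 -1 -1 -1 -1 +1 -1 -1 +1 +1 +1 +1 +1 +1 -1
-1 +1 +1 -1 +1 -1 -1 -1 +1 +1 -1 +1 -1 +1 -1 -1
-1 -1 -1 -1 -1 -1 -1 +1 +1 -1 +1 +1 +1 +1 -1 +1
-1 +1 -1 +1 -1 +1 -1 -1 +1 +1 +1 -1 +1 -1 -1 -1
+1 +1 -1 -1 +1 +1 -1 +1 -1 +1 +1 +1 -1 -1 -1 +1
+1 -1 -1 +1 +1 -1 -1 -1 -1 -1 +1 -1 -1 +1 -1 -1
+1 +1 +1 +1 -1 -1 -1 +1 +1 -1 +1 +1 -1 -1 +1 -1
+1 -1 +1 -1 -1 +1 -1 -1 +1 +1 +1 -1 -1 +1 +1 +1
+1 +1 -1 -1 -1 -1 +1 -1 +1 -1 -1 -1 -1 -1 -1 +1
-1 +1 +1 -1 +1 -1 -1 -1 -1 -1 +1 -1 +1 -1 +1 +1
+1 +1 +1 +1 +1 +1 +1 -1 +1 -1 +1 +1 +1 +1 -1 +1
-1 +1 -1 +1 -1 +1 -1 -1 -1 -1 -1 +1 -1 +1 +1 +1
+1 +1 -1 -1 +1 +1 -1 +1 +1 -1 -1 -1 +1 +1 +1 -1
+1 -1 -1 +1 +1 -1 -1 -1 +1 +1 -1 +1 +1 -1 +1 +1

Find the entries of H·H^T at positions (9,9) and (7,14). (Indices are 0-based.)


Row 7 of H: [1, -1, -1, 1, 1, -1, -1, -1, -1, -1, 1, -1, -1, 1, -1, -1].
Row 9 of H: [1, -1, 1, -1, -1, 1, -1, -1, 1, 1, 1, -1, -1, 1, 1, 1].
Row 14 of H: [1, 1, -1, -1, 1, 1, -1, 1, 1, -1, -1, -1, 1, 1, 1, -1].
(H·H^T)[9][9] = Σ_j H[9][j]·H[9][j] = (1)² + (-1)² + (1)² + (-1)² + (-1)² + (1)² + (-1)² + (-1)² + (1)² + (1)² + (1)² + (-1)² + (-1)² + (1)² + (1)² + (1)² = 1 + 1 + 1 + 1 + 1 + 1 + 1 + 1 + 1 + 1 + 1 + 1 + 1 + 1 + 1 + 1 = 16.
(H·H^T)[7][14] = Σ_j H[7][j]·H[14][j] = (1)·(1) + (-1)·(1) + (-1)·(-1) + (1)·(-1) + (1)·(1) + (-1)·(1) + (-1)·(-1) + (-1)·(1) + (-1)·(1) + (-1)·(-1) + (1)·(-1) + (-1)·(-1) + (-1)·(1) + (1)·(1) + (-1)·(1) + (-1)·(-1) = 1 + -1 + 1 + -1 + 1 + -1 + 1 + -1 + -1 + 1 + -1 + 1 + -1 + 1 + -1 + 1 = 0.
So rows 7 and 14 are orthogonal; the diagonal entry equals n = 16.

(9,9) entry = 16; (7,14) entry = 0.


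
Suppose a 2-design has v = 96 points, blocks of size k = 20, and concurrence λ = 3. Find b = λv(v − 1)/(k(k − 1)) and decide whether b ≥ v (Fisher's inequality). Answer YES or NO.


b = λv(v − 1)/(k(k − 1)) = 3·96·95/(20·19) = 27360/380 = 72.
Compare with v = 96: b < v, so Fisher's inequality fails.

NO


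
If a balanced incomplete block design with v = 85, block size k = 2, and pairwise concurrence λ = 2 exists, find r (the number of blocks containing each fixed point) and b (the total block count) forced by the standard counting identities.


Any 2-(v, k, λ) BIBD satisfies two necessary conditions:
  (i)  Each point sits in r blocks, and counting incidences through any fixed point gives r(k − 1) = λ(v − 1), so r = λ(v − 1)/(k − 1).
  (ii) Total incidences bk = vr, so b = vr/k.
Step 1: r = λ(v − 1)/(k − 1) = 2·(85 − 1)/(2 − 1) = 2·84/1 = 168/1 = 168.
Step 2: b = vr/k = 85·168/2 = 14280/2 = 7140.
Check integrality: r = 168 ∈ Z ✓, b = 7140 ∈ Z ✓.
(These identities are necessary conditions: they determine r and b for any design with these parameters, but do not by themselves prove that one exists.)

r = 168, b = 7140.


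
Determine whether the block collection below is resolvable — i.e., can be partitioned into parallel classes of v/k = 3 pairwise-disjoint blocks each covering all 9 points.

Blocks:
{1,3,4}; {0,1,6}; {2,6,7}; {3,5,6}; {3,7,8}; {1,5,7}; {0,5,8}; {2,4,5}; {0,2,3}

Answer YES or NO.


v = 9, block size k = 3, number of blocks = 9.
For resolvability, blocks must partition into parallel classes of size v/k = 3.
Total blocks must therefore be a multiple of 3: 9 = 3·3 + 0 ⇒ divisible ✓.
Consider block {3,5,6}. It intersects every other block in the collection, so no parallel class of size 3 can contain it.
Since every block must belong to some parallel class in a resolution, the collection cannot be partitioned into parallel classes.
Resolvable? NO.

NO


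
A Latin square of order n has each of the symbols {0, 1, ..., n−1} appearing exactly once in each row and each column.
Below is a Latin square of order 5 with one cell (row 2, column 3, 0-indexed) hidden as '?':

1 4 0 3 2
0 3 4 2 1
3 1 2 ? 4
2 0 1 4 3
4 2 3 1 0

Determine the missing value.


Row 2 contains symbols [1, 2, 3, 4] — missing [0].
Column 3 contains symbols [1, 2, 3, 4] — missing [0].
The missing symbol must appear in both missing sets; intersection = [0].
Therefore the hidden value is 0.

Missing value = 0.


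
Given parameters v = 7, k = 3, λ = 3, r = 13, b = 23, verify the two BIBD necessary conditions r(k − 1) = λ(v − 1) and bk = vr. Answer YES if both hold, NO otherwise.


Condition (i): r(k − 1) = 13·2 = 26; λ(v − 1) = 3·6 = 18. Match? NO.
Condition (ii): bk = 23·3 = 69; vr = 7·13 = 91. Match? NO.
Both conditions hold? NO.

NO


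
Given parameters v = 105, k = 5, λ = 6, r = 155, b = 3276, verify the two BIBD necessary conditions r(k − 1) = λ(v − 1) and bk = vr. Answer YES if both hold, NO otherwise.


Condition (i): r(k − 1) = 155·4 = 620; λ(v − 1) = 6·104 = 624. Match? NO.
Condition (ii): bk = 3276·5 = 16380; vr = 105·155 = 16275. Match? NO.
Both conditions hold? NO.

NO
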